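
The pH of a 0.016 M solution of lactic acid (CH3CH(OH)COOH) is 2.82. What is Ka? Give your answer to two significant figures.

Ka = 1.6 × 10^-4

[H+] = 10^(-2.82) = 1.51 × 10^-3 M
At equilibrium [HA] = 0.016 − 1.51 × 10^-3 = 1.45 × 10^-2 M
Ka = [H+][A-]/[HA] = (1.51 × 10^-3)² / 1.45 × 10^-2 = 1.6 × 10^-4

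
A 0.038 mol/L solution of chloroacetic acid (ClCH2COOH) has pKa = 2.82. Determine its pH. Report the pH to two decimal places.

pH = 2.16

ClCH2COOH ⇌ ClCH2COO- + H+
Ka = 10^(−2.82) = 1.51 × 10^-3
From the ICE table, Ka = [H+]²/(0.038 − [H+]) = 1.51 × 10^-3.
Here C₀/Ka ≈ 25.2, so the small-[H+] approximation fails. Use the quadratic:
[H+] = (−Ka + √(Ka² + 4·Ka·C₀))/2 = 6.86 × 10^-3 M
pH = −log(6.86 × 10^-3) = 2.16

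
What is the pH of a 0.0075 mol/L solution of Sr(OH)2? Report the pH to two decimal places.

pH = 12.18

Sr(OH)2 is a strong base (each formula unit releases 2 OH-); [OH-] = 0.015 M.
pOH = -log(0.015) = 1.82
pH = 14.00 - 1.82 = 12.18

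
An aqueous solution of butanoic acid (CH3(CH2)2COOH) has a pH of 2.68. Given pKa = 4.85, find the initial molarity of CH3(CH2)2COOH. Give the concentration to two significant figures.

C₀ = 3.1 × 10^-1 M

[H+] = 10^(-2.68) = 2.09 × 10^-3 M = x
Ka = 10^(−4.85) = 1.41 × 10^-5
Ka = x²/(C₀ − x) ⇒ C₀ = x + x²/Ka
C₀ = 2.09 × 10^-3 + (2.09 × 10^-3)²/(1.41 × 10^-5) = 3.12 × 10^-1 M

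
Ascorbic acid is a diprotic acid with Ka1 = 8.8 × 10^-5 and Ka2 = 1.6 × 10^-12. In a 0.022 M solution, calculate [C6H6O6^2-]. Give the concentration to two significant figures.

1.6 × 10^-12 M

First ionization gives [H+] ≈ [HC6H6O6-] = 1.35 × 10^-3 M.
Second step: Ka2 = [H+][C6H6O6^2-]/[HC6H6O6-] ≈ [C6H6O6^2-] (since [H+] ≈ [HC6H6O6-]).
So [C6H6O6^2-] ≈ Ka2.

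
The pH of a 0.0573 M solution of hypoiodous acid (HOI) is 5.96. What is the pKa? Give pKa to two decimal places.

pKa = 10.68

[H+] = 10^(-5.96) = 1.10 × 10^-6 M
At equilibrium [HA] = 0.0573 − 1.10 × 10^-6 = 5.73 × 10^-2 M
Ka = [H+][A-]/[HA] = (1.10 × 10^-6)² / 5.73 × 10^-2 = 2.11 × 10^-11
pKa = -log(2.11 × 10^-11) = 10.68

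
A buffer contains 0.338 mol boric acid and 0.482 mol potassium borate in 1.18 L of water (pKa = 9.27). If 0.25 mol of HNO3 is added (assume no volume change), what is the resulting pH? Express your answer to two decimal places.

pH = 8.87

Added H+ converts B(OH)4- to B(OH)3: B(OH)3 → 0.588 mol, B(OH)4- → 0.232 mol.
pH = pKa + log(n_B(OH)4-/n_B(OH)3) = 9.27 + log(0.232/0.588) = 9.27 + (-0.404)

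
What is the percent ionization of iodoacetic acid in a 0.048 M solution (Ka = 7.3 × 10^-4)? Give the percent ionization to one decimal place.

ICH2COOH ⇌ ICH2COO- + H+; let x = [H+] at equilibrium.
Ka = x²/(C₀ − x); solving the quadratic gives x = 5.57 × 10^-3 M.
Fraction ionized = 5.57 × 10^-3 / 0.048 = 0.1160 → 11.6%

11.6%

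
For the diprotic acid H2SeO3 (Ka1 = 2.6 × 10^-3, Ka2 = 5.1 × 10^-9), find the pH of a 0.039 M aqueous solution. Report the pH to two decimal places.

pH = 2.05

Ka1 ≫ Ka2, so treat the first dissociation as the only significant source of H+.
Ka1 = x²/(0.039 − x) = 2.6 × 10^-3
Solving the quadratic: x = (−Ka1 + √(Ka1² + 4·Ka1·C₀))/2 = 8.85 × 10^-3 M
pH = −log(8.85 × 10^-3) = 2.05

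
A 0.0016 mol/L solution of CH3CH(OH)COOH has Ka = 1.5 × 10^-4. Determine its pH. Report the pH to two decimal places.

CH3CH(OH)COOH ⇌ CH3CH(OH)COO- + H+
From the ICE table, Ka = [H+]²/(0.0016 − [H+]) = 1.5 × 10^-4.
[H+] is not negligible relative to C₀; solve [H+]² + 0.00015·[H+] − 2.4e-07 = 0.
[H+] = [−0.00015 + √(0.00015² + 9.6e-07)]/2 = 4.21 × 10^-4 M
pH = −log[H+] = −log(4.21 × 10^-4) = 3.38

pH = 3.38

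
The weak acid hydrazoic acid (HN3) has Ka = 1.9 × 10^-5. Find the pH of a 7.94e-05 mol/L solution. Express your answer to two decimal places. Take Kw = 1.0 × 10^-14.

pH = 4.52

HN3 ⇌ N3- + H+
Ka = [H+]²/(7.94e-05 − [H+]) = 1.9 × 10^-5
[H+] is not negligible relative to C₀; solve [H+]² + 1.9e-05·[H+] − 1.51e-09 = 0.
[H+] = [−1.9e-05 + √(1.9e-05² + 6.03e-09)]/2 = 3.05 × 10^-5 M
pH = −log[H+] = −log(3.05 × 10^-5) = 4.52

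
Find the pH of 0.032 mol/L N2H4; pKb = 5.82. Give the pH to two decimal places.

pH = 10.34

N2H4 + H2O ⇌ N2H5+ + OH-
Kb = 10^(−5.82) = 1.51 × 10^-6
From the ICE table, Kb = [OH-]²/(0.032 − [OH-]) = 1.51 × 10^-6.
Neglecting [OH-] in the denominator: [OH-] = √(1.51 × 10^-6 × 0.032) = 2.20 × 10^-4 M
pOH = −log(2.20 × 10^-4) = 3.66; pH = 14.00 − 3.66 = 10.34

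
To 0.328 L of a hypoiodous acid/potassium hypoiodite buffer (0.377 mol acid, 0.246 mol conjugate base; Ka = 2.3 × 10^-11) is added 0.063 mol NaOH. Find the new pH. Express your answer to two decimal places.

After neutralization: n(HOI) = 0.314 mol, n(OI-) = 0.309 mol.
pKa = −log(2.3 × 10^-11) = 10.638
Henderson–Hasselbalch with mole ratio 0.309/0.314: pH = 10.638 + (-0.007)

pH = 10.63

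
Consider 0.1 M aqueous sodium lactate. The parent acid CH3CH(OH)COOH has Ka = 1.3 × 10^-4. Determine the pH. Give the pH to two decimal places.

pH = 8.44

CH3CH(OH)COO- is the conjugate base of the weak acid CH3CH(OH)COOH.
Kb = Kw/Ka = 1.0×10^-14 / 1.3 × 10^-4 = 7.69 × 10^-11
Kb = [OH-]²/(0.1 − [OH-]) = 7.69 × 10^-11
Assume [OH-] ≪ 0.1: [OH-] ≈ √(7.69 × 10^-11 × 0.1) = 2.77 × 10^-6 M
pOH = 5.56, so pH = 14.00 − pOH = 8.44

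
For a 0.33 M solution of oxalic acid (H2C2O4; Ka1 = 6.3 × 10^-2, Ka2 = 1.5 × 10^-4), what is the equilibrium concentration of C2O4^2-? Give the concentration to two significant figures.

First ionization gives [H+] ≈ [HC2O4-] = 1.16 × 10^-1 M.
Second step: Ka2 = [H+][C2O4^2-]/[HC2O4-] ≈ [C2O4^2-] (since [H+] ≈ [HC2O4-]).
So [C2O4^2-] ≈ Ka2.

1.5 × 10^-4 M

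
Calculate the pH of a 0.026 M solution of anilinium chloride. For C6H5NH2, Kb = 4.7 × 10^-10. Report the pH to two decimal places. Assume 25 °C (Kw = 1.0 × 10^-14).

pH = 3.13

C6H5NH3+ is the conjugate acid of the weak base C6H5NH2.
Ka = Kw/Kb = 1.0×10^-14 / 4.7 × 10^-10 = 2.13 × 10^-5
From the ICE table, Ka = [H+]²/(0.026 − [H+]) = 2.13 × 10^-5.
Since Ka ≪ C₀, [H+] ≈ √(Ka·C₀) = 7.44 × 10^-4 M.
([H+]/C₀ = 2.9% < 5%, so the approximation holds.)
pH = −log[H+] = −log(7.44 × 10^-4) = 3.13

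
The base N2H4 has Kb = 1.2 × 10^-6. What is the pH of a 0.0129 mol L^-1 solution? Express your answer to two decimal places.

pH = 10.09

N2H4 + H2O ⇌ N2H5+ + OH-
From the ICE table, Kb = x²/(0.0129 − x) = 1.2 × 10^-6.
Assume x ≪ 0.0129: x ≈ √(1.2 × 10^-6 × 0.0129) = 1.24 × 10^-4 M
Check: 0.96% ionized — well under 5%, approximation valid.
pOH = −log(1.24 × 10^-4) = 3.91; pH = 14.00 − 3.91 = 10.09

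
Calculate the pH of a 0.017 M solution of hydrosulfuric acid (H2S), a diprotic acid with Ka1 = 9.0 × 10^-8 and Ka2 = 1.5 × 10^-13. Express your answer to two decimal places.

Since Ka1 ≫ Ka2, the first ionization dominates [H+].
Ka1 = x²/(0.017 − x) = 9.0 × 10^-8
x ≈ √(9.0 × 10^-8 × 0.017) = 3.91 × 10^-5 M
pH = −log(3.91 × 10^-5) = 4.41

pH = 4.41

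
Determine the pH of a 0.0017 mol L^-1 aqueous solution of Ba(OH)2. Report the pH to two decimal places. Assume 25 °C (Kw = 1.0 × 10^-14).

Ba(OH)2 is a strong base (each formula unit releases 2 OH-); [OH-] = 0.0034 M.
pOH = -log(0.0034) = 2.47
pH = 14.00 - 2.47 = 11.53

pH = 11.53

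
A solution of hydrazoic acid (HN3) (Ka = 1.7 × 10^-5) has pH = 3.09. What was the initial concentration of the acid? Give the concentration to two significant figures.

C₀ = 4.0 × 10^-2 M

[H+] = 10^(-3.09) = 8.13 × 10^-4 M = x
Ka = x²/(C₀ − x) ⇒ C₀ = x + x²/Ka
C₀ = 8.13 × 10^-4 + (8.13 × 10^-4)²/(1.7 × 10^-5) = 3.97 × 10^-2 M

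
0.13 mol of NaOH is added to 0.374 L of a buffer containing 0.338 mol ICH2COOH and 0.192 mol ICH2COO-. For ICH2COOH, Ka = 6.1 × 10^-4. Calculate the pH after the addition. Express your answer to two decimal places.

OH- converts ICH2COOH to ICH2COO-: ICH2COOH → 0.208 mol, ICH2COO- → 0.322 mol.
pKa = −log(6.1 × 10^-4) = 3.215
pH = pKa + log([A⁻]/[HA]) = 3.215 + log(0.322/0.208) = 3.215 +0.190

pH = 3.40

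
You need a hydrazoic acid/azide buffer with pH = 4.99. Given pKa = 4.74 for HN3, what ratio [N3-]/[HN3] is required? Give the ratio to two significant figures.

ratio = 1.8

pH = pKa + log(r) ⇒ log(r) = 4.99 − 4.74 = +0.25
r = [N3-]/[HN3] = 10^(+0.25) = 1.78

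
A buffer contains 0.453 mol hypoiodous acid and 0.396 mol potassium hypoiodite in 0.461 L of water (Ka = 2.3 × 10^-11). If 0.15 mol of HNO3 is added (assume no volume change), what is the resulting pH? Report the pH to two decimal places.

Added H+ converts OI- to HOI: HOI → 0.603 mol, OI- → 0.246 mol.
pKa = −log(2.3 × 10^-11) = 10.638
pH = pKa + log(n_OI-/n_HOI) = 10.638 + log(0.246/0.603) = 10.638 + (-0.389)

pH = 10.25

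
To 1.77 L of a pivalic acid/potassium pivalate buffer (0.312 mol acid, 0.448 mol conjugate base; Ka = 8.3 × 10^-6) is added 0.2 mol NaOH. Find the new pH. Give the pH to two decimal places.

OH- converts (CH3)3CCOOH to (CH3)3CCOO-: (CH3)3CCOOH → 0.112 mol, (CH3)3CCOO- → 0.648 mol.
pKa = −log(8.3 × 10^-6) = 5.081
Henderson–Hasselbalch with mole ratio 0.648/0.112: pH = 5.081 + (+0.762)

pH = 5.84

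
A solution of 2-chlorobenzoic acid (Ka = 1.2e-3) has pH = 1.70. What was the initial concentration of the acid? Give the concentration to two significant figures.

[H+] = 10^(-1.70) = 2.00 × 10^-2 M = x
Ka = x²/(C₀ − x) ⇒ C₀ = x + x²/Ka
C₀ = 2.00 × 10^-2 + (2.00 × 10^-2)²/(1.2 × 10^-3) = 3.53 × 10^-1 M

C₀ = 3.5 × 10^-1 M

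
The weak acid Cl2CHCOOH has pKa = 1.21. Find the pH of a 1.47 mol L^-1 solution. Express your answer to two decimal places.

pH = 0.57

Cl2CHCOOH ⇌ Cl2CHCOO- + H+
Ka = 10^(−1.21) = 6.17 × 10^-2
Let x = [H+] at equilibrium. Ka = x²/(1.47 − x).
The 5% rule fails; solving x² + Ka·x − Ka·C₀ = 0 exactly:
x = [−0.0617 + √(0.0617² + 0.363)]/2 = 2.72 × 10^-1 M
pH = −log(2.72 × 10^-1) = 0.57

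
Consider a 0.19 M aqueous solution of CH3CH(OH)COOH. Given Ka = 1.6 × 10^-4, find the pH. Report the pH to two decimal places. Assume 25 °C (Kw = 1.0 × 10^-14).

pH = 2.26

CH3CH(OH)COOH ⇌ CH3CH(OH)COO- + H+
From the ICE table, Ka = [H+]²/(0.19 − [H+]) = 1.6 × 10^-4.
Assume [H+] ≪ 0.19: [H+] ≈ √(1.6 × 10^-4 × 0.19) = 5.51 × 10^-3 M
Check: 2.9% ionized — well under 5%, approximation valid.
pH = −log[H+] = −log(5.51 × 10^-3) = 2.26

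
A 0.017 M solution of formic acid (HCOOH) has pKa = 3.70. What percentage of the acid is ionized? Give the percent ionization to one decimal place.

HCOOH ⇌ HCOO- + H+; let x = [H+] at equilibrium.
Ka = 10^(−3.70) = 2.00 × 10^-4
Solve x² + 0.0002x − 3.4e-06 = 0 → x = 1.75 × 10^-3 M
% ionization = x/C₀ × 100% = 1.75 × 10^-3/0.017 × 100% = 10.3%

10.3%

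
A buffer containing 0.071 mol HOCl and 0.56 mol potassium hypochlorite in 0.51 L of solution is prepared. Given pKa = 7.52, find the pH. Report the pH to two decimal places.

pH = 8.42

pH = pKa + log([A⁻]/[HA]) = 7.52 + log(0.56/0.071)
pH = 7.52 + (+0.897) = 8.42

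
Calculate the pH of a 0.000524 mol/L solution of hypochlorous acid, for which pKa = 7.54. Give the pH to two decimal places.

pH = 5.41

HOCl ⇌ OCl- + H+
Ka = 10^(−7.54) = 2.88 × 10^-8
Ka = x²/(0.000524 − x) = 2.88 × 10^-8
Since Ka ≪ C₀, x ≈ √(Ka·C₀) = 3.88 × 10^-6 M.
Check: 0.74% ionized — well under 5%, approximation valid.
pH = −log[H+] = −log(3.88 × 10^-6) = 5.41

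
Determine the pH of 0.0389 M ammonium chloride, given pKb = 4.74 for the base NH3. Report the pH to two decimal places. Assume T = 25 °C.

NH4+ is the conjugate acid of the weak base NH3.
Kb = 10^(−4.74) = 1.82 × 10^-5
Ka = Kw/Kb = 1.0×10^-14 / 1.82 × 10^-5 = 5.49 × 10^-10
Let x = [H+] at equilibrium. Ka = x²/(0.0389 − x).
Assume x ≪ 0.0389: x ≈ √(5.49 × 10^-10 × 0.0389) = 4.62 × 10^-6 M
pH = −log[H+] = −log(4.62 × 10^-6) = 5.34

pH = 5.34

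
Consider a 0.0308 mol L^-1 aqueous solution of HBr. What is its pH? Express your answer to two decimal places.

HBr is a strong acid and dissociates completely, so [H+] = 0.0308 M.
pH = -log(0.0308) = 1.51

pH = 1.51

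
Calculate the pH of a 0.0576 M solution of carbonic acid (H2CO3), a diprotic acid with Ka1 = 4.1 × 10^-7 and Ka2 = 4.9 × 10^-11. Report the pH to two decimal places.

pH = 3.81

Since Ka1 ≫ Ka2, the first ionization dominates [H+].
Ka1 = x²/(0.0576 − x) = 4.1 × 10^-7
x ≈ √(4.1 × 10^-7 × 0.0576) = 1.54 × 10^-4 M
pH = −log(1.54 × 10^-4) = 3.81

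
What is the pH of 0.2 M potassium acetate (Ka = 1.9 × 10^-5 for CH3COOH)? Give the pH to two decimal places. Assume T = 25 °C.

CH3COO- is the conjugate base of the weak acid CH3COOH.
Kb = Kw/Ka = 1.0×10^-14 / 1.9 × 10^-5 = 5.26 × 10^-10
From the ICE table, Kb = [OH-]²/(0.2 − [OH-]) = 5.26 × 10^-10.
Since Kb ≪ C₀, [OH-] ≈ √(Kb·C₀) = 1.03 × 10^-5 M.
pOH = 4.99, so pH = 14.00 − pOH = 9.01

pH = 9.01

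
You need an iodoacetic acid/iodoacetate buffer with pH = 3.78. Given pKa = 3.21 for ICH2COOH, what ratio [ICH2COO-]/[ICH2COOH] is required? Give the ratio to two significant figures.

ratio = 3.7

pH = pKa + log(r) ⇒ log(r) = 3.78 − 3.21 = +0.57
r = [ICH2COO-]/[ICH2COOH] = 10^(+0.57) = 3.72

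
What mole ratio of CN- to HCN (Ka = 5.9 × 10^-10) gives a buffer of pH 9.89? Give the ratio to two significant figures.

pKa = -log(5.9 × 10^-10) = 9.229
pH = pKa + log(r) ⇒ log(r) = 9.89 − 9.229 = +0.661
r = [CN-]/[HCN] = 10^(+0.661) = 4.58

ratio = 4.6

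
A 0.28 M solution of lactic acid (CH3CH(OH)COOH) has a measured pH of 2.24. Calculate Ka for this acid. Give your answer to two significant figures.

Ka = 1.2 × 10^-4

[H+] = 10^(-2.24) = 5.75 × 10^-3 M
At equilibrium [HA] = 0.28 − 5.75 × 10^-3 = 2.74 × 10^-1 M
Ka = [H+][A-]/[HA] = (5.75 × 10^-3)² / 2.74 × 10^-1 = 1.2 × 10^-4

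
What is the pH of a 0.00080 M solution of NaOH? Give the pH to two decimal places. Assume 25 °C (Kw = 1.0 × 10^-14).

NaOH is a strong base; [OH-] = 0.0008 M.
pOH = -log(0.0008) = 3.10
pH = 14.00 - 3.10 = 10.90

pH = 10.90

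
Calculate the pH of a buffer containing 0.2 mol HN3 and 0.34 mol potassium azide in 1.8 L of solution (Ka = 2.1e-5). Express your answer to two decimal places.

pKa = −log(2.1 × 10^-5) = 4.678
pH = pKa + log([A⁻]/[HA]) = 4.678 + log(0.34/0.2)
pH = 4.678 + (+0.230) = 4.91

pH = 4.91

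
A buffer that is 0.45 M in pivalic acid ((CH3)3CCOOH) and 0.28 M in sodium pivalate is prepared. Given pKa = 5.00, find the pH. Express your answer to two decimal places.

pH = 4.79

pH = pKa + log([A⁻]/[HA]) = 5.00 + log(0.28/0.45)
pH = 5.00 + (-0.206) = 4.79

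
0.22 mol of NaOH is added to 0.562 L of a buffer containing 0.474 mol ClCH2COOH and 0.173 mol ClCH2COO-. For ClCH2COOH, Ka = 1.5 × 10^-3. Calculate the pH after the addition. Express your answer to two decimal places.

pH = 3.01

After neutralization: n(ClCH2COOH) = 0.254 mol, n(ClCH2COO-) = 0.393 mol.
pKa = −log(1.5 × 10^-3) = 2.824
Henderson–Hasselbalch with mole ratio 0.393/0.254: pH = 2.824 + (+0.190)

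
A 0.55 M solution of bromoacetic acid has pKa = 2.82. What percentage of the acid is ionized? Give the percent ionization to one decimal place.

BrCH2COOH ⇌ BrCH2COO- + H+; let x = [H+] at equilibrium.
Ka = 10^(−2.82) = 1.51 × 10^-3
Ka = x²/(C₀ − x); solving the quadratic gives x = 2.81 × 10^-2 M.
Fraction ionized = 2.81 × 10^-2 / 0.55 = 0.0511 → 5.1%

5.1%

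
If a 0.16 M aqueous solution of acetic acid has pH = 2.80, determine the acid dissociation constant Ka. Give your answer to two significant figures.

[H+] = 10^(-2.80) = 1.58 × 10^-3 M
At equilibrium [HA] = 0.16 − 1.58 × 10^-3 = 1.58 × 10^-1 M
Ka = [H+][A-]/[HA] = (1.58 × 10^-3)² / 1.58 × 10^-1 = 1.6 × 10^-5

Ka = 1.6 × 10^-5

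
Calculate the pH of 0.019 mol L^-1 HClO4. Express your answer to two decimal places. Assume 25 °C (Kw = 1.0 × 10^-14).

HClO4 is a strong acid and dissociates completely, so [H+] = 0.019 M.
pH = -log(0.019) = 1.72

pH = 1.72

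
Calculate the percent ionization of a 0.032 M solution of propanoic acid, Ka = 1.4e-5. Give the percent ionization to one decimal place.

2.1%

CH3CH2COOH ⇌ CH3CH2COO- + H+; let x = [H+] at equilibrium.
x ≈ √(Ka·C₀) = √(1.4 × 10^-5 × 0.032) = 6.69 × 10^-4 M
Fraction ionized = 6.69 × 10^-4 / 0.032 = 0.0209 → 2.1%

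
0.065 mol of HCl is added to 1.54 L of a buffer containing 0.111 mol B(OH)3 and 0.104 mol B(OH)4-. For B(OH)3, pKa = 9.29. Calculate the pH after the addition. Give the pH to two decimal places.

After neutralization: n(B(OH)3) = 0.176 mol, n(B(OH)4-) = 0.039 mol.
Henderson–Hasselbalch with mole ratio 0.039/0.176: pH = 9.29 + (-0.654)

pH = 8.64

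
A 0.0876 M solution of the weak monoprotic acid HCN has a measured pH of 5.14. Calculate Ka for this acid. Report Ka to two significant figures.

Ka = 6.0 × 10^-10

[H+] = 10^(-5.14) = 7.24 × 10^-6 M
At equilibrium [HA] = 0.0876 − 7.24 × 10^-6 = 8.76 × 10^-2 M
Ka = [H+][A-]/[HA] = (7.24 × 10^-6)² / 8.76 × 10^-2 = 6.0 × 10^-10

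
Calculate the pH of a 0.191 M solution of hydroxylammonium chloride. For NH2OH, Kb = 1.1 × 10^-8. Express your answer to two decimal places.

pH = 3.38

NH3OH+ is the conjugate acid of the weak base NH2OH.
Ka = Kw/Kb = 1.0×10^-14 / 1.1 × 10^-8 = 9.09 × 10^-7
From the ICE table, Ka = x²/(0.191 − x) = 9.09 × 10^-7.
Since Ka ≪ C₀, x ≈ √(Ka·C₀) = 4.17 × 10^-4 M.
(x/C₀ = 0.22% < 5%, so the approximation holds.)
pH = −log[H+] = −log(4.17 × 10^-4) = 3.38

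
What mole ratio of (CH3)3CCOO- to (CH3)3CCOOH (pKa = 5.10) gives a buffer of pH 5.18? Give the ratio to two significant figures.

ratio = 1.2

pH = pKa + log(r) ⇒ log(r) = 5.18 − 5.10 = +0.08
r = [(CH3)3CCOO-]/[(CH3)3CCOOH] = 10^(+0.08) = 1.2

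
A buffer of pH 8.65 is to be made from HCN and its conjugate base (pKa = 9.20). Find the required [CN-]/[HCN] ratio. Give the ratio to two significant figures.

pH = pKa + log(r) ⇒ log(r) = 8.65 − 9.20 = -0.55
r = [CN-]/[HCN] = 10^(-0.55) = 0.282

ratio = 0.28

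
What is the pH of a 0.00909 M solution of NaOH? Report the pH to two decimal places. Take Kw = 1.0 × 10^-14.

pH = 11.96

NaOH is a strong base; [OH-] = 0.00909 M.
pOH = -log(0.00909) = 2.04
pH = 14.00 - 2.04 = 11.96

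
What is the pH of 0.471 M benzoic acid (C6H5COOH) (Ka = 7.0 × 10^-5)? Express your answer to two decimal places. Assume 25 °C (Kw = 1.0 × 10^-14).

pH = 2.24

C6H5COOH ⇌ C6H5COO- + H+
Ka = x²/(0.471 − x) = 7.0 × 10^-5
Since Ka ≪ C₀, x ≈ √(Ka·C₀) = 5.74 × 10^-3 M.
pH = −log(5.74 × 10^-3) = 2.24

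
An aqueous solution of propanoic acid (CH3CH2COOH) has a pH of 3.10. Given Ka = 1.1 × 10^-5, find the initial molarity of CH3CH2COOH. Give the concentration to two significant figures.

[H+] = 10^(-3.10) = 7.94 × 10^-4 M = x
Ka = x²/(C₀ − x) ⇒ C₀ = x + x²/Ka
C₀ = 7.94 × 10^-4 + (7.94 × 10^-4)²/(1.1 × 10^-5) = 5.81 × 10^-2 M

C₀ = 5.8 × 10^-2 M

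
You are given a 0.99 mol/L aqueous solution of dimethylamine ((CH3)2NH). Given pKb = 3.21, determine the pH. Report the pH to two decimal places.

pH = 12.39

(CH3)2NH + H2O ⇌ (CH3)2NH2+ + OH-
Kb = 10^(−3.21) = 6.17 × 10^-4
From the ICE table, Kb = [OH-]²/(0.99 − [OH-]) = 6.17 × 10^-4.
Neglecting [OH-] in the denominator: [OH-] = √(6.17 × 10^-4 × 0.99) = 2.47 × 10^-2 M
pOH = 1.61, so pH = 14.00 − pOH = 12.39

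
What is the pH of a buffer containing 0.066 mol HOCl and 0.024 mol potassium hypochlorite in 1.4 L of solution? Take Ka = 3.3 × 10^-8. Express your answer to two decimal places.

pH = 7.04

pKa = −log(3.3 × 10^-8) = 7.481
pH = pKa + log([A⁻]/[HA]) = 7.481 + log(0.024/0.066)
pH = 7.481 + (-0.439) = 7.04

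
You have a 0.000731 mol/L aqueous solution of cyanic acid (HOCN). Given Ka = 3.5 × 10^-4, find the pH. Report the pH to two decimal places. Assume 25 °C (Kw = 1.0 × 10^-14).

pH = 3.44

HOCN ⇌ OCN- + H+
From the ICE table, Ka = [H+]²/(0.000731 − [H+]) = 3.5 × 10^-4.
Here C₀/Ka ≈ 2.09, so the small-[H+] approximation fails. Use the quadratic:
[H+] = [−0.00035 + √(0.00035² + 1.02e-06)]/2 = 3.60 × 10^-4 M
pH = −log[H+] = −log(3.60 × 10^-4) = 3.44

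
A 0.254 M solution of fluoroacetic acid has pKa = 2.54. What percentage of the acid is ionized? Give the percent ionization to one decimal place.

FCH2COOH ⇌ FCH2COO- + H+; let x = [H+] at equilibrium.
Ka = 10^(−2.54) = 2.88 × 10^-3
Solve x² + 0.00288x − 0.000732 = 0 → x = 2.56 × 10^-2 M
% ionization = x/C₀ × 100% = 2.56 × 10^-2/0.254 × 100% = 10.1%

10.1%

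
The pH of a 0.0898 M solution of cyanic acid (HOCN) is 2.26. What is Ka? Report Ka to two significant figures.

[H+] = 10^(-2.26) = 5.50 × 10^-3 M
At equilibrium [HA] = 0.0898 − 5.50 × 10^-3 = 8.43 × 10^-2 M
Ka = [H+][A-]/[HA] = (5.50 × 10^-3)² / 8.43 × 10^-2 = 3.6 × 10^-4

Ka = 3.6 × 10^-4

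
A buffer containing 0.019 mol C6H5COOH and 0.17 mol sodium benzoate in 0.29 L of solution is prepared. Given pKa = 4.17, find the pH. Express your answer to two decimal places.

pH = 5.12

pH = pKa + log([A⁻]/[HA]) = 4.17 + log(0.17/0.019)
pH = 4.17 + (+0.952) = 5.12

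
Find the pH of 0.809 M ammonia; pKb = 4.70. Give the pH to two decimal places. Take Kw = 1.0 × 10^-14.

pH = 11.60

NH3 + H2O ⇌ NH4+ + OH-
Kb = 10^(−4.70) = 2.00 × 10^-5
Kb = [OH-]²/(0.809 − [OH-]) = 2.00 × 10^-5
Assume [OH-] ≪ 0.809: [OH-] ≈ √(2.00 × 10^-5 × 0.809) = 4.02 × 10^-3 M
Check: 0.5% ionized — well under 5%, approximation valid.
pOH = 2.40, so pH = 14.00 − pOH = 11.60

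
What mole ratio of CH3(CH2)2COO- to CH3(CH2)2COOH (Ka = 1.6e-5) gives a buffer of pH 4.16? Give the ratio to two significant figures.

pKa = -log(1.6 × 10^-5) = 4.796
pH = pKa + log(r) ⇒ log(r) = 4.16 − 4.796 = -0.636
r = [CH3(CH2)2COO-]/[CH3(CH2)2COOH] = 10^(-0.636) = 0.231

ratio = 0.23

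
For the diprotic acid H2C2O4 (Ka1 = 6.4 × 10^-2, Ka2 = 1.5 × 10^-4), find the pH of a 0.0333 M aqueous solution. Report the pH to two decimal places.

Since Ka1 ≫ Ka2, the first ionization dominates [H+].
Ka1 = x²/(0.0333 − x) = 6.4 × 10^-2
Solving the quadratic: x = (−Ka1 + √(Ka1² + 4·Ka1·C₀))/2 = 2.42 × 10^-2 M
pH = −log(2.42 × 10^-2) = 1.62

pH = 1.62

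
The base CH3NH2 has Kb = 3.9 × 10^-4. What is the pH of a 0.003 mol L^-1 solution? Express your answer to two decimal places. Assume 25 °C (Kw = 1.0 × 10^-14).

CH3NH2 + H2O ⇌ CH3NH3+ + OH-
From the ICE table, Kb = x²/(0.003 − x) = 3.9 × 10^-4.
The 5% rule fails; solving x² + Kb·x − Kb·C₀ = 0 exactly:
x = [−0.00039 + √(0.00039² + 4.68e-06)]/2 = 9.04 × 10^-4 M
pOH = 3.04, so pH = 14.00 − pOH = 10.96

pH = 10.96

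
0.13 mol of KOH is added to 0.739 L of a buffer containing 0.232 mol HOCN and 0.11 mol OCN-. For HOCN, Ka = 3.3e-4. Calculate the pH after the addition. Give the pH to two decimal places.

pH = 3.85

OH- converts HOCN to OCN-: HOCN → 0.102 mol, OCN- → 0.24 mol.
pKa = −log(3.3 × 10^-4) = 3.481
pH = pKa + log(n_OCN-/n_HOCN) = 3.481 + log(0.24/0.102) = 3.481 + (+0.372)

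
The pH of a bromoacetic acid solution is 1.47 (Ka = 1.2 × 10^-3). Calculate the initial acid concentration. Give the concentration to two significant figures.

[H+] = 10^(-1.47) = 3.39 × 10^-2 M = x
Ka = x²/(C₀ − x) ⇒ C₀ = x + x²/Ka
C₀ = 3.39 × 10^-2 + (3.39 × 10^-2)²/(1.2 × 10^-3) = 9.92 × 10^-1 M

C₀ = 9.9 × 10^-1 M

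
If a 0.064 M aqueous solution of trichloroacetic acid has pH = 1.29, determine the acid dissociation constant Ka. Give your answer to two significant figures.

Ka = 2.1 × 10^-1

[H+] = 10^(-1.29) = 5.13 × 10^-2 M
At equilibrium [HA] = 0.064 − 5.13 × 10^-2 = 1.27 × 10^-2 M
Ka = [H+][A-]/[HA] = (5.13 × 10^-2)² / 1.27 × 10^-2 = 2.1 × 10^-1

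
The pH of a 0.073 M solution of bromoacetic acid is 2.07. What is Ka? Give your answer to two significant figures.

Ka = 1.1 × 10^-3

[H+] = 10^(-2.07) = 8.51 × 10^-3 M
At equilibrium [HA] = 0.073 − 8.51 × 10^-3 = 6.45 × 10^-2 M
Ka = [H+][A-]/[HA] = (8.51 × 10^-3)² / 6.45 × 10^-2 = 1.1 × 10^-3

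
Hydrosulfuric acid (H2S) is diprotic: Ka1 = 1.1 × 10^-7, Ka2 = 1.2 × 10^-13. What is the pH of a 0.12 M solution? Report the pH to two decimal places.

Ka1 ≫ Ka2, so treat the first dissociation as the only significant source of H+.
Ka1 = x²/(0.12 − x) = 1.1 × 10^-7
x ≈ √(1.1 × 10^-7 × 0.12) = 1.15 × 10^-4 M
pH = −log(1.15 × 10^-4) = 3.94

pH = 3.94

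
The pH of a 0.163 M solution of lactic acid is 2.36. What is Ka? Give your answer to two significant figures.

[H+] = 10^(-2.36) = 4.37 × 10^-3 M
At equilibrium [HA] = 0.163 − 4.37 × 10^-3 = 1.59 × 10^-1 M
Ka = [H+][A-]/[HA] = (4.37 × 10^-3)² / 1.59 × 10^-1 = 1.2 × 10^-4

Ka = 1.2 × 10^-4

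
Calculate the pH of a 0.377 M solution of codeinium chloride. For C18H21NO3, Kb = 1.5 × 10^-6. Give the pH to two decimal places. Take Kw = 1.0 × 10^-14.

C18H22NO3+ is the conjugate acid of the weak base C18H21NO3.
Ka = Kw/Kb = 1.0×10^-14 / 1.5 × 10^-6 = 6.67 × 10^-9
From the ICE table, Ka = [H+]²/(0.377 − [H+]) = 6.67 × 10^-9.
Neglecting [H+] in the denominator: [H+] = √(6.67 × 10^-9 × 0.377) = 5.01 × 10^-5 M
([H+]/C₀ = 0.013% < 5%, so the approximation holds.)
pH = −log[H+] = −log(5.01 × 10^-5) = 4.30

pH = 4.30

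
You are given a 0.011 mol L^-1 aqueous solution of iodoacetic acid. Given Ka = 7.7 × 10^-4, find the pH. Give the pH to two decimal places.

ICH2COOH ⇌ ICH2COO- + H+
Ka = x²/(0.011 − x) = 7.7 × 10^-4
The 5% rule fails; solving x² + Ka·x − Ka·C₀ = 0 exactly:
x = (−Ka + √(Ka² + 4·Ka·C₀))/2 = 2.55 × 10^-3 M
pH = −log[H+] = −log(2.55 × 10^-3) = 2.59

pH = 2.59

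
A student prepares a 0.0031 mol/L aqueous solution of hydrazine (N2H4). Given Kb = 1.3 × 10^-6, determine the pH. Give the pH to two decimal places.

pH = 9.80

N2H4 + H2O ⇌ N2H5+ + OH-
Kb = [OH-]²/(0.0031 − [OH-]) = 1.3 × 10^-6
Assume [OH-] ≪ 0.0031: [OH-] ≈ √(1.3 × 10^-6 × 0.0031) = 6.35 × 10^-5 M
Check: 2% ionized — well under 5%, approximation valid.
pOH = 4.20, so pH = 14.00 − pOH = 9.80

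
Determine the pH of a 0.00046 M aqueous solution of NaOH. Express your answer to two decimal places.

pH = 10.66

NaOH is a strong base; [OH-] = 0.00046 M.
pOH = -log(0.00046) = 3.34
pH = 14.00 - 3.34 = 10.66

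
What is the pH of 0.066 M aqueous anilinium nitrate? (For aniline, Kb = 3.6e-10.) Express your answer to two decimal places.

C6H5NH3+ is the conjugate acid of the weak base C6H5NH2.
Ka = Kw/Kb = 1.0×10^-14 / 3.6 × 10^-10 = 2.78 × 10^-5
From the ICE table, Ka = [H+]²/(0.066 − [H+]) = 2.78 × 10^-5.
Assume [H+] ≪ 0.066: [H+] ≈ √(2.78 × 10^-5 × 0.066) = 1.35 × 10^-3 M
Check: 2.1% ionized — well under 5%, approximation valid.
pH = −log[H+] = −log(1.35 × 10^-3) = 2.87

pH = 2.87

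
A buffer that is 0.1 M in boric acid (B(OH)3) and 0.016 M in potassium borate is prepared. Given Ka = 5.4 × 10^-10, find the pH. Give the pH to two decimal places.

pH = 8.47

pKa = −log(5.4 × 10^-10) = 9.268
Using pH = pKa + log([base]/[acid]) with [base]/[acid] = 0.016/0.1:
pH = 9.268 + (-0.796) = 8.47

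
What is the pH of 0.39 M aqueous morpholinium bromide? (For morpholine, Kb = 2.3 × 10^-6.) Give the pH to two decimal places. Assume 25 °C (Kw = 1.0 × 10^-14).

C4H8ONH2+ is the conjugate acid of the weak base C4H8ONH.
Ka = Kw/Kb = 1.0×10^-14 / 2.3 × 10^-6 = 4.35 × 10^-9
Ka = x²/(0.39 − x) = 4.35 × 10^-9
Since Ka ≪ C₀, x ≈ √(Ka·C₀) = 4.12 × 10^-5 M.
Check: 0.011% ionized — well under 5%, approximation valid.
pH = −log[H+] = −log(4.12 × 10^-5) = 4.39

pH = 4.39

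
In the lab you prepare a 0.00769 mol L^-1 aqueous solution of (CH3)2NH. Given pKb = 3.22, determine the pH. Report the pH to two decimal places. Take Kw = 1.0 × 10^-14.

(CH3)2NH + H2O ⇌ (CH3)2NH2+ + OH-
Kb = 10^(−3.22) = 6.03 × 10^-4
Kb = x²/(0.00769 − x) = 6.03 × 10^-4
x is not negligible relative to C₀; solve x² + 0.000603·x − 4.64e-06 = 0.
x = (−Kb + √(Kb² + 4·Kb·C₀))/2 = 1.87 × 10^-3 M
pOH = −log(1.87 × 10^-3) = 2.73; pH = 14.00 − 2.73 = 11.27

pH = 11.27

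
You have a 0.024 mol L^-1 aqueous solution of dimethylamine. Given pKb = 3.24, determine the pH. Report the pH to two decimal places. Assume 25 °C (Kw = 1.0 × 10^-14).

pH = 11.54

(CH3)2NH + H2O ⇌ (CH3)2NH2+ + OH-
Kb = 10^(−3.24) = 5.75 × 10^-4
From the ICE table, Kb = x²/(0.024 − x) = 5.75 × 10^-4.
x is not negligible relative to C₀; solve x² + 0.000575·x − 1.38e-05 = 0.
x = (−Kb + √(Kb² + 4·Kb·C₀))/2 = 3.44 × 10^-3 M
pOH = −log(3.44 × 10^-3) = 2.46; pH = 14.00 − 2.46 = 11.54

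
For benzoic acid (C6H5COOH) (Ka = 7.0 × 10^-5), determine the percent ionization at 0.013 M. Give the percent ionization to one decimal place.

7.1%

C6H5COOH ⇌ C6H5COO- + H+; let x = [H+] at equilibrium.
Ka = x²/(C₀ − x); solving the quadratic gives x = 9.20 × 10^-4 M.
Fraction ionized = 9.20 × 10^-4 / 0.013 = 0.0708 → 7.1%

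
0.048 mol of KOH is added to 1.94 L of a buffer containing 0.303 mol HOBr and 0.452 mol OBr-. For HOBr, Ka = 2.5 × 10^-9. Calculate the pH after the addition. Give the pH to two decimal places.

pH = 8.89

After neutralization: n(HOBr) = 0.255 mol, n(OBr-) = 0.5 mol.
pKa = −log(2.5 × 10^-9) = 8.602
pH = pKa + log(n_OBr-/n_HOBr) = 8.602 + log(0.5/0.255) = 8.602 + (+0.292)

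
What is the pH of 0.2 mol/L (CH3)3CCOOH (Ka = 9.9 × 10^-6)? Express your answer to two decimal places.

(CH3)3CCOOH ⇌ (CH3)3CCOO- + H+
From the ICE table, Ka = [H+]²/(0.2 − [H+]) = 9.9 × 10^-6.
Assume [H+] ≪ 0.2: [H+] ≈ √(9.9 × 10^-6 × 0.2) = 1.41 × 10^-3 M
Check: 0.7% ionized — well under 5%, approximation valid.
pH = −log[H+] = −log(1.41 × 10^-3) = 2.85

pH = 2.85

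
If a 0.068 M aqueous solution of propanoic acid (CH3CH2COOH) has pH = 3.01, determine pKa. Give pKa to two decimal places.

pKa = 4.85

[H+] = 10^(-3.01) = 9.77 × 10^-4 M
At equilibrium [HA] = 0.068 − 9.77 × 10^-4 = 6.70 × 10^-2 M
Ka = [H+][A-]/[HA] = (9.77 × 10^-4)² / 6.70 × 10^-2 = 1.42 × 10^-5
pKa = -log(1.42 × 10^-5) = 4.85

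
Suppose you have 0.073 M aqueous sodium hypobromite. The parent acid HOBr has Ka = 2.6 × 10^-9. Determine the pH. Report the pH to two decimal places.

pH = 10.72

OBr- is the conjugate base of the weak acid HOBr.
Kb = Kw/Ka = 1.0×10^-14 / 2.6 × 10^-9 = 3.85 × 10^-6
From the ICE table, Kb = [OH-]²/(0.073 − [OH-]) = 3.85 × 10^-6.
Since Kb ≪ C₀, [OH-] ≈ √(Kb·C₀) = 5.30 × 10^-4 M.
pOH = −log(5.30 × 10^-4) = 3.28; pH = 14.00 − 3.28 = 10.72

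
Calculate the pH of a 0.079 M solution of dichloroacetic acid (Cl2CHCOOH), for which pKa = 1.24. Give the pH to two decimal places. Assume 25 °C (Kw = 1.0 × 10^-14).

Cl2CHCOOH ⇌ Cl2CHCOO- + H+
Ka = 10^(−1.24) = 5.75 × 10^-2
Ka = [H+]²/(0.079 − [H+]) = 5.75 × 10^-2
The 5% rule fails; solving [H+]² + Ka·[H+] − Ka·C₀ = 0 exactly:
[H+] = (−Ka + √(Ka² + 4·Ka·C₀))/2 = 4.45 × 10^-2 M
pH = −log(4.45 × 10^-2) = 1.35

pH = 1.35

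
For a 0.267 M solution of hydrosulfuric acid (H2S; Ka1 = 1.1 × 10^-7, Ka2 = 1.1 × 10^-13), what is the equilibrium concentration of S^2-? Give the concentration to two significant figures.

1.1 × 10^-13 M

First ionization gives [H+] ≈ [HS-] = 1.71 × 10^-4 M.
Second step: Ka2 = [H+][S^2-]/[HS-] ≈ [S^2-] (since [H+] ≈ [HS-]).
So [S^2-] ≈ Ka2.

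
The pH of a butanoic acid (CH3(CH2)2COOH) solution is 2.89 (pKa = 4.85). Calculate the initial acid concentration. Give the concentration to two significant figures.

C₀ = 1.2 × 10^-1 M

[H+] = 10^(-2.89) = 1.29 × 10^-3 M = x
Ka = 10^(−4.85) = 1.41 × 10^-5
Ka = x²/(C₀ − x) ⇒ C₀ = x + x²/Ka
C₀ = 1.29 × 10^-3 + (1.29 × 10^-3)²/(1.41 × 10^-5) = 1.19 × 10^-1 M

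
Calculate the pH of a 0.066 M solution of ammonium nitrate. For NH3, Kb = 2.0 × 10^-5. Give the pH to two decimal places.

pH = 5.24

NH4+ is the conjugate acid of the weak base NH3.
Ka = Kw/Kb = 1.0×10^-14 / 2.0 × 10^-5 = 5.00 × 10^-10
From the ICE table, Ka = [H+]²/(0.066 − [H+]) = 5.00 × 10^-10.
Assume [H+] ≪ 0.066: [H+] ≈ √(5.00 × 10^-10 × 0.066) = 5.74 × 10^-6 M
([H+]/C₀ = 0.0087% < 5%, so the approximation holds.)
pH = −log[H+] = −log(5.74 × 10^-6) = 5.24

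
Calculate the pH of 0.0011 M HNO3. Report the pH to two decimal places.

pH = 2.96

HNO3 is a strong acid and dissociates completely, so [H+] = 0.0011 M.
pH = -log(0.0011) = 2.96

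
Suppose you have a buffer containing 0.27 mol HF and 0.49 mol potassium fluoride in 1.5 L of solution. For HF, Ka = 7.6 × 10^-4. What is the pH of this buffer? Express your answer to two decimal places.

pH = 3.38

pKa = −log(7.6 × 10^-4) = 3.119
Using pH = pKa + log([base]/[acid]) with [base]/[acid] = 0.49/0.27:
pH = 3.119 + (+0.259) = 3.38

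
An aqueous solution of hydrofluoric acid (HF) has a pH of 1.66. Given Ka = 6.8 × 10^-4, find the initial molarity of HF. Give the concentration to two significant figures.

[H+] = 10^(-1.66) = 2.19 × 10^-2 M = x
Ka = x²/(C₀ − x) ⇒ C₀ = x + x²/Ka
C₀ = 2.19 × 10^-2 + (2.19 × 10^-2)²/(6.8 × 10^-4) = 7.27 × 10^-1 M

C₀ = 7.3 × 10^-1 M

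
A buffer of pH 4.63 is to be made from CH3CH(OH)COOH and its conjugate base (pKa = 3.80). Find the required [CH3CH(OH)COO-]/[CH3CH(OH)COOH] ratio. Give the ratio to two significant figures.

ratio = 6.8

pH = pKa + log(r) ⇒ log(r) = 4.63 − 3.80 = +0.83
r = [CH3CH(OH)COO-]/[CH3CH(OH)COOH] = 10^(+0.83) = 6.76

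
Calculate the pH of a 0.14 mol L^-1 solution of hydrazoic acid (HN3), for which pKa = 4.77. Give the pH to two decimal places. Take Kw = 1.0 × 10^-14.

HN3 ⇌ N3- + H+
Ka = 10^(−4.77) = 1.70 × 10^-5
From the ICE table, Ka = [H+]²/(0.14 − [H+]) = 1.70 × 10^-5.
Since Ka ≪ C₀, [H+] ≈ √(Ka·C₀) = 1.54 × 10^-3 M.
Check: 1.1% ionized — well under 5%, approximation valid.
pH = −log(1.54 × 10^-3) = 2.81

pH = 2.81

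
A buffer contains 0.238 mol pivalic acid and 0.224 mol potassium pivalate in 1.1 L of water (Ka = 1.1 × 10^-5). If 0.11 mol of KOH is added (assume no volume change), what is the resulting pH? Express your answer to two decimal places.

After neutralization: n((CH3)3CCOOH) = 0.128 mol, n((CH3)3CCOO-) = 0.334 mol.
pKa = −log(1.1 × 10^-5) = 4.959
pH = pKa + log([A⁻]/[HA]) = 4.959 + log(0.334/0.128) = 4.959 +0.417

pH = 5.38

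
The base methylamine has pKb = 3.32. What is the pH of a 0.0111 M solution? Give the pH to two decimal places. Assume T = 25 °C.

CH3NH2 + H2O ⇌ CH3NH3+ + OH-
Kb = 10^(−3.32) = 4.79 × 10^-4
From the ICE table, Kb = x²/(0.0111 − x) = 4.79 × 10^-4.
x is not negligible relative to C₀; solve x² + 0.000479·x − 5.32e-06 = 0.
x = (−Kb + √(Kb² + 4·Kb·C₀))/2 = 2.08 × 10^-3 M
pOH = −log(2.08 × 10^-3) = 2.68; pH = 14.00 − 2.68 = 11.32

pH = 11.32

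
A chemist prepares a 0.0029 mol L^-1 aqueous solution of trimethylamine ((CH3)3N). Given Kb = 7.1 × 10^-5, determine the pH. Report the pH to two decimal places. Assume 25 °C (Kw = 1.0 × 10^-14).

pH = 10.62

(CH3)3N + H2O ⇌ (CH3)3NH+ + OH-
From the ICE table, Kb = x²/(0.0029 − x) = 7.1 × 10^-5.
Here C₀/Kb ≈ 40.8, so the small-x approximation fails. Use the quadratic:
x = (−Kb + √(Kb² + 4·Kb·C₀))/2 = 4.20 × 10^-4 M
pOH = −log(4.20 × 10^-4) = 3.38; pH = 14.00 − 3.38 = 10.62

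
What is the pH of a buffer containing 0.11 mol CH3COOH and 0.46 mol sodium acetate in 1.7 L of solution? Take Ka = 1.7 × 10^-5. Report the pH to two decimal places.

pKa = −log(1.7 × 10^-5) = 4.770
Henderson–Hasselbalch: pH = pKa + log([CH3COO-]/[CH3COOH]) = 4.770 + log(0.46/0.11)
pH = 4.770 + (+0.621) = 5.39

pH = 5.39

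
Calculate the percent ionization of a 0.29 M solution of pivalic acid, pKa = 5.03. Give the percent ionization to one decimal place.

(CH3)3CCOOH ⇌ (CH3)3CCOO- + H+; let x = [H+] at equilibrium.
Ka = 10^(−5.03) = 9.33 × 10^-6
x ≈ √(Ka·C₀) = √(9.33 × 10^-6 × 0.29) = 1.64 × 10^-3 M
% ionization = x/C₀ × 100% = 1.64 × 10^-3/0.29 × 100% = 0.6%

0.6%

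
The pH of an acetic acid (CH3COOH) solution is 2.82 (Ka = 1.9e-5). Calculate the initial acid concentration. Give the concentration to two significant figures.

C₀ = 1.2 × 10^-1 M

[H+] = 10^(-2.82) = 1.51 × 10^-3 M = x
Ka = x²/(C₀ − x) ⇒ C₀ = x + x²/Ka
C₀ = 1.51 × 10^-3 + (1.51 × 10^-3)²/(1.9 × 10^-5) = 1.22 × 10^-1 M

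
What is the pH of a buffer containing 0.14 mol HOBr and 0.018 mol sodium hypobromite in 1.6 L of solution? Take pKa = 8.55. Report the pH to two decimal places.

pH = 7.66

Henderson–Hasselbalch: pH = pKa + log([OBr-]/[HOBr]) = 8.55 + log(0.018/0.14)
pH = 8.55 + (-0.891) = 7.66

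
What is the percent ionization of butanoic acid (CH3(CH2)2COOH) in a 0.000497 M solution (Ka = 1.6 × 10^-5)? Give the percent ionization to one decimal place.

16.4%

CH3(CH2)2COOH ⇌ CH3(CH2)2COO- + H+; let x = [H+] at equilibrium.
Solve x² + 1.6e-05x − 7.95e-09 = 0 → x = 8.15 × 10^-5 M
Fraction ionized = 8.15 × 10^-5 / 0.000497 = 0.1640 → 16.4%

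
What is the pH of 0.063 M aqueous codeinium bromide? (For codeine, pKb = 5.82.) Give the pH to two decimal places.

pH = 4.69

C18H22NO3+ is the conjugate acid of the weak base C18H21NO3.
Kb = 10^(−5.82) = 1.51 × 10^-6
Ka = Kw/Kb = 1.0×10^-14 / 1.51 × 10^-6 = 6.62 × 10^-9
Ka = x²/(0.063 − x) = 6.62 × 10^-9
Assume x ≪ 0.063: x ≈ √(6.62 × 10^-9 × 0.063) = 2.04 × 10^-5 M
pH = −log[H+] = −log(2.04 × 10^-5) = 4.69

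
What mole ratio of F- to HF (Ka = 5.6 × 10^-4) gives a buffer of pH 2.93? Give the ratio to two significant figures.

pKa = -log(5.6 × 10^-4) = 3.252
pH = pKa + log(r) ⇒ log(r) = 2.93 − 3.252 = -0.322
r = [F-]/[HF] = 10^(-0.322) = 0.476

ratio = 0.48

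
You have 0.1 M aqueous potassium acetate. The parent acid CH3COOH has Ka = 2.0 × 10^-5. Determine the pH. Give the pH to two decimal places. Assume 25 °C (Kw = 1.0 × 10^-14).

CH3COO- is the conjugate base of the weak acid CH3COOH.
Kb = Kw/Ka = 1.0×10^-14 / 2.0 × 10^-5 = 5.00 × 10^-10
Kb = x²/(0.1 − x) = 5.00 × 10^-10
Since Kb ≪ C₀, x ≈ √(Kb·C₀) = 7.07 × 10^-6 M.
pOH = 5.15, so pH = 14.00 − pOH = 8.85

pH = 8.85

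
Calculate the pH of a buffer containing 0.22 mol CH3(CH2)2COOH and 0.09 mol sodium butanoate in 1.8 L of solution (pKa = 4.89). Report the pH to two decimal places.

pH = 4.50

pH = pKa + log([A⁻]/[HA]) = 4.89 + log(0.09/0.22)
pH = 4.89 + (-0.388) = 4.50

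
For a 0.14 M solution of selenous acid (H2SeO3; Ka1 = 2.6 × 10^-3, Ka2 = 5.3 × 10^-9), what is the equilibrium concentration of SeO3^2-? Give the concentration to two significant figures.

5.3 × 10^-9 M

First ionization gives [H+] ≈ [HSeO3-] = 1.78 × 10^-2 M.
Second step: Ka2 = [H+][SeO3^2-]/[HSeO3-] ≈ [SeO3^2-] (since [H+] ≈ [HSeO3-]).
So [SeO3^2-] ≈ Ka2.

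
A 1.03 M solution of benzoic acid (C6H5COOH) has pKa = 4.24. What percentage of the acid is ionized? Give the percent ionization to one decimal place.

0.7%

C6H5COOH ⇌ C6H5COO- + H+; let x = [H+] at equilibrium.
Ka = 10^(−4.24) = 5.75 × 10^-5
x ≈ √(Ka·C₀) = √(5.75 × 10^-5 × 1.03) = 7.70 × 10^-3 M
Fraction ionized = 7.70 × 10^-3 / 1.03 = 0.0075 → 0.7%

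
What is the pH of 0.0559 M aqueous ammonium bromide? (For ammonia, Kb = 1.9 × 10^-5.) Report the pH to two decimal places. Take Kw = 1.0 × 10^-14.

NH4+ is the conjugate acid of the weak base NH3.
Ka = Kw/Kb = 1.0×10^-14 / 1.9 × 10^-5 = 5.26 × 10^-10
From the ICE table, Ka = [H+]²/(0.0559 − [H+]) = 5.26 × 10^-10.
Assume [H+] ≪ 0.0559: [H+] ≈ √(5.26 × 10^-10 × 0.0559) = 5.42 × 10^-6 M
([H+]/C₀ = 0.0097% < 5%, so the approximation holds.)
pH = −log[H+] = −log(5.42 × 10^-6) = 5.27

pH = 5.27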